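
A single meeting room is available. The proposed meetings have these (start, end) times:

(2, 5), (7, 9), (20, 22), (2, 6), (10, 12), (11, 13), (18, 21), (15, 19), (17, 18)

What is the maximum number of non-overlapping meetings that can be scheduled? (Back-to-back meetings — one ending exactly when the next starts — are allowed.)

Sort by end time and greedily take each interval whose start is ≥ the last chosen end.
By end time: (2,5), (2,6), (7,9), (10,12), (11,13), (17,18), (15,19), (18,21), (20,22).
Pick (2,5); next start ≥ 5 → (7,9); next start ≥ 9 → (10,12); next start ≥ 12 → (17,18); next start ≥ 18 → (18,21).
Selected 5 meetings.

5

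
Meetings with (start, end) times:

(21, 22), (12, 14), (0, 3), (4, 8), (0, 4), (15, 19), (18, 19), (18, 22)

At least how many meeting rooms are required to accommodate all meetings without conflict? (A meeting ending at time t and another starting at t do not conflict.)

3

starts: [0, 0, 4, 12, 15, 18, 18, 21]
ends:   [3, 4, 8, 14, 19, 19, 22, 22]
s0→1 s0→2 e3→1 e4→0 s4→1 e8→0 s12→1 e14→0 s15→1 s18→2 s18→3  — peak 3.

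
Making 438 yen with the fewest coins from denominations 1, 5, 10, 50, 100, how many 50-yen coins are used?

Greedy: take as many of the largest coin as possible, then repeat with the remainder.
438 − 4×100→38 − 3×10→8 − 1×5→3 − 3×1→0
Count of 50: 0

0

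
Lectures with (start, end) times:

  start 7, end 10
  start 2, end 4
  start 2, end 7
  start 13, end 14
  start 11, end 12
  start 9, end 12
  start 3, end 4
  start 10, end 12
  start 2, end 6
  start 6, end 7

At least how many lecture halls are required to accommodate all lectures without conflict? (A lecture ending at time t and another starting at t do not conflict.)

4

starts: [2, 2, 2, 3, 6, 7, 9, 10, 11, 13]
ends:   [4, 4, 6, 7, 7, 10, 12, 12, 12, 14]
s2→1 s2→2 s2→3 s3→4  — peak 4.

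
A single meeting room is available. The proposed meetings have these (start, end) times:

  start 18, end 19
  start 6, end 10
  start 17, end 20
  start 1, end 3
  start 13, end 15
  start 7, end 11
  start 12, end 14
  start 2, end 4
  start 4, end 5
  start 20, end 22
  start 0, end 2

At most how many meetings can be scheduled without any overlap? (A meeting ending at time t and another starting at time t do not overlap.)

7

By end time: (0,2), (1,3), (2,4), (4,5), (6,10), (7,11), (12,14), (13,15), (18,19), (17,20), (20,22).
Pick (0,2); next start ≥ 2 → (2,4); next start ≥ 4 → (4,5); next start ≥ 5 → (6,10); next start ≥ 10 → (12,14); next start ≥ 14 → (18,19); next start ≥ 19 → (20,22).
Selected 7 meetings.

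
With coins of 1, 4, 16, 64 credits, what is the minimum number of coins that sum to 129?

Greedy: take as many of the largest coin as possible, then repeat with the remainder.
129 − 2×64→1 − 1×1→0
Total coins = 2 + 1 = 3

3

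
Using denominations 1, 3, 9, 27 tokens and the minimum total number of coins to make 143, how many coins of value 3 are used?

2

Greedy: take as many of the largest coin as possible, then repeat with the remainder.
143 − 5×27→8 − 2×3→2 − 2×1→0
Count of 3: 2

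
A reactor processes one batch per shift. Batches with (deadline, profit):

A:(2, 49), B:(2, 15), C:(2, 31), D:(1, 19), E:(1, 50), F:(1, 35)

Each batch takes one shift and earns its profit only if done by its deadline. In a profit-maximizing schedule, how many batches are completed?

By profit: E(d1,50), A(d2,49), F(d1,35), C(d2,31), D(d1,19), B(d2,15)
E→slot 1; A→slot 2; F skipped; C skipped; D skipped; B skipped.
2 of 6 scheduled.

2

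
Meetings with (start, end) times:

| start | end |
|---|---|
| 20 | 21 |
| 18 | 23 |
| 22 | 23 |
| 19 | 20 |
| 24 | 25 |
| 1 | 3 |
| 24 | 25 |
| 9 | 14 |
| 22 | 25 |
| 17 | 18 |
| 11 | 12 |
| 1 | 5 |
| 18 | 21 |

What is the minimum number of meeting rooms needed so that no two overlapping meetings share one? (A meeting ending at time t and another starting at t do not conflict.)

Count concurrent intervals with a sweep; the peak is the room count.
Events (time:±→running): 1:+→1 1:+→2 3:-→1 5:-→0 9:+→1 11:+→2 12:-→1 14:-→0 17:+→1 18:-→0 18:+→1 18:+→2 19:+→3 … peak 3.

3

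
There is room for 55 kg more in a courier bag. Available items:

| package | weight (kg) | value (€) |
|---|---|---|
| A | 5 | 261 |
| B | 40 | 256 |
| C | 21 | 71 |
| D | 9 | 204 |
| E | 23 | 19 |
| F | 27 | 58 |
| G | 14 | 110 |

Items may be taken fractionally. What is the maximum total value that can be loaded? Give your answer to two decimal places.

Sort by value per unit weight and fill in that order.
Ratios (sorted): A 52.20, D 22.67, G 7.86, B 6.40, C 3.38, F 2.15, E 0.83
take A (5 @ 261); take D (9 @ 204); take G (14 @ 110); take 27/40 of B → 172.80. Capacity used 55/55.
Total value = 747.80

747.80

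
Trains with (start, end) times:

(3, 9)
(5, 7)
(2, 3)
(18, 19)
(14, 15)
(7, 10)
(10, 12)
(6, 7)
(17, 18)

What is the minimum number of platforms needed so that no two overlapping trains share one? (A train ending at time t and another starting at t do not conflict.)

3

starts: [2, 3, 5, 6, 7, 10, 14, 17, 18]
ends:   [3, 7, 7, 9, 10, 12, 15, 18, 19]
s2→1 e3→0 s3→1 s5→2 s6→3  — peak 3.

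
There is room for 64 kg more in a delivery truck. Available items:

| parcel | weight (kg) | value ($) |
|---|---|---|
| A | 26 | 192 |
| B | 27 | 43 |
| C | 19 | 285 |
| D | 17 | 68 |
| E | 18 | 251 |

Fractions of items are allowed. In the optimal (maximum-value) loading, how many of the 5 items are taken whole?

3

Greedy by value/weight ratio, highest first.
Order: C (285/19=15.00) > E (251/18=13.94) > A (192/26=7.38) > D (68/17=4.00) > B (43/27=1.59)
Fill: take C (19 @ 285) → take E (18 @ 251) → take A (26 @ 192) → take 1/17 of D → 4.00; 64/64 used.
3 item(s) taken whole; one partial (take 1/17 of D).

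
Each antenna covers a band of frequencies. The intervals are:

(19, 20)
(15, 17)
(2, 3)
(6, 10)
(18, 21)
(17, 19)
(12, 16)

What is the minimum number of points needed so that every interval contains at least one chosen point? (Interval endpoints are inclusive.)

4

Process intervals by earliest right end; each time one isn't hit yet, stab at its right endpoint.
By right end: [2,3]  [6,10]  [12,16]  [15,17]  [17,19]  [19,20]  [18,21]
[2,3] uncovered → point at 3; [6,10] uncovered → point at 10; [12,16] uncovered → point at 16; [17,19] uncovered → point at 19.
Points: 3, 10, 16, 19 (4 total).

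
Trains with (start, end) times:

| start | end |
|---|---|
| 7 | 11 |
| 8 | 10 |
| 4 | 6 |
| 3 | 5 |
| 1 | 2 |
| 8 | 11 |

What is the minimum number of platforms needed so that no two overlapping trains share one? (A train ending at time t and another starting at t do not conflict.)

3

Count concurrent intervals with a sweep; the peak is the room count.
starts: [1, 3, 4, 7, 8, 8]
ends:   [2, 5, 6, 10, 11, 11]
s1→1 e2→0 s3→1 s4→2 e5→1 e6→0 s7→1 s8→2 s8→3  — peak 3.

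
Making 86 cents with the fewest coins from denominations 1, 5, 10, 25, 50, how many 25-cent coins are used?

Greedy: take as many of the largest coin as possible, then repeat with the remainder.
86 − 1×50→36 − 1×25→11 − 1×10→1 − 1×1→0
Count of 25: 1

1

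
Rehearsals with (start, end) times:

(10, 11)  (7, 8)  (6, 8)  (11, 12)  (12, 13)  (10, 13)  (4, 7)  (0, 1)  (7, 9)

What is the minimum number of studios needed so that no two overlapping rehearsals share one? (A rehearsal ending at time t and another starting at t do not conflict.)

3

Count concurrent intervals with a sweep; the peak is the room count.
starts: [0, 4, 6, 7, 7, 10, 10, 11, 12]
ends:   [1, 7, 8, 8, 9, 11, 12, 13, 13]
s0→1 e1→0 s4→1 s6→2 e7→1 s7→2 s7→3  — peak 3.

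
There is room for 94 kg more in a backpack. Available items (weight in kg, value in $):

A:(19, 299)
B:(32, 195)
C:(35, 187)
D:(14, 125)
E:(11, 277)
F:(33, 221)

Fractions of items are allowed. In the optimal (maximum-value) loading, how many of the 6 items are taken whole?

4

Sort by value per unit weight and fill in that order.
Ratios (sorted): E 25.18, A 15.74, D 8.93, F 6.70, B 6.09, C 5.34
take E (11 @ 277); take A (19 @ 299); take D (14 @ 125); take F (33 @ 221); take 17/32 of B → 103.59. Capacity used 94/94.
4 item(s) taken whole; one partial (take 17/32 of B).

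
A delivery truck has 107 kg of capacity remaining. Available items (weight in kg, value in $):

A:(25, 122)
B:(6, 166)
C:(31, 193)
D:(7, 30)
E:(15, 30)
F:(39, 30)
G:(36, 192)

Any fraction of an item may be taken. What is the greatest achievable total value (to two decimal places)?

Sort by value per unit weight and fill in that order.
Order: B (166/6=27.67) > C (193/31=6.23) > G (192/36=5.33) > A (122/25=4.88) > D (30/7=4.29) > E (30/15=2.00) > F (30/39=0.77)
Fill: take B (6 @ 166) → take C (31 @ 193) → take G (36 @ 192) → take A (25 @ 122) → take D (7 @ 30) → take 2/15 of E → 4.00; 107/107 used.
Total value = 707.00

707.00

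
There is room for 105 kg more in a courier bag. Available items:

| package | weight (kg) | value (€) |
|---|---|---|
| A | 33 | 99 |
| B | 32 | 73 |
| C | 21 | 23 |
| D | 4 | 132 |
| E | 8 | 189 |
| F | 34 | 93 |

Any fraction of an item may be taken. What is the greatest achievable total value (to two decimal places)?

Greedy by value/weight ratio, highest first.
Ratios (sorted): D 33.00, E 23.62, A 3.00, F 2.74, B 2.28, C 1.10
take D (4 @ 132); take E (8 @ 189); take A (33 @ 99); take F (34 @ 93); take 26/32 of B → 59.31. Capacity used 105/105.
Total value = 572.31

572.31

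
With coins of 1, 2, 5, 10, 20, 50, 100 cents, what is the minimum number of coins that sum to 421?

Use the largest denomination that fits, subtract, and repeat.
421 = 4×100 + 1×20 + 1×1
Total coins = 4 + 1 + 1 = 6

6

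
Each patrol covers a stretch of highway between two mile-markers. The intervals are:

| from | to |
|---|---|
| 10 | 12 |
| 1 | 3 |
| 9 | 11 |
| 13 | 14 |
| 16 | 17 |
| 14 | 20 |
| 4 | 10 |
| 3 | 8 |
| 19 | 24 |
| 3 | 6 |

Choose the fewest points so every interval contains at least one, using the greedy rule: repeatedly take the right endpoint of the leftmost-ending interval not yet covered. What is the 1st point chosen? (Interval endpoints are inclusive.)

By right end: [1,3]  [3,6]  [3,8]  [4,10]  [9,11]  [10,12]  [13,14]  [16,17]  [14,20]  [19,24]
[1,3] uncovered → point at 3; [4,10] uncovered → point at 10; [13,14] uncovered → point at 14; [16,17] uncovered → point at 17; [19,24] uncovered → point at 24.
Points: 3, 10, 14, 17, 24 (5 total).

3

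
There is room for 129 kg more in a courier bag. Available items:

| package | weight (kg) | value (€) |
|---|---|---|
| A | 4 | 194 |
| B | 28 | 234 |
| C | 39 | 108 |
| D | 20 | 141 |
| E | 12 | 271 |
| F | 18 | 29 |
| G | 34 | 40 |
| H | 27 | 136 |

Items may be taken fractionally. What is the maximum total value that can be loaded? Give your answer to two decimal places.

1081.23

Greedy by value/weight ratio, highest first.
Ratios (sorted): A 48.50, E 22.58, B 8.36, D 7.05, H 5.04, C 2.77, F 1.61, G 1.18
take A (4 @ 194); take E (12 @ 271); take B (28 @ 234); take D (20 @ 141); take H (27 @ 136); take 38/39 of C → 105.23. Capacity used 129/129.
Total value = 1081.23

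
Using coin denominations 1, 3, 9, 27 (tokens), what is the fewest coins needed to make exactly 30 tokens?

Use the largest denomination that fits, subtract, and repeat.
30 = 1×27 + 1×3
Total coins = 1 + 1 = 2

2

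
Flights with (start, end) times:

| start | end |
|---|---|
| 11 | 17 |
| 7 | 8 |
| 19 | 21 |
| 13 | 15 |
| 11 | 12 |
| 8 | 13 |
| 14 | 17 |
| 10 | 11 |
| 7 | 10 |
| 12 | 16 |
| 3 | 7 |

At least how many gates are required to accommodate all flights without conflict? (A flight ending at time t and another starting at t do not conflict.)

4

The answer is the maximum number of intervals overlapping at any instant.
starts: [3, 7, 7, 8, 10, 11, 11, 12, 13, 14, 19]
ends:   [7, 8, 10, 11, 12, 13, 15, 16, 17, 17, 21]
s3→1 e7→0 s7→1 s7→2 e8→1 s8→2 e10→1 s10→2 e11→1 s11→2 s11→3 e12→2 s12→3 e13→2 s13→3 s14→4  — peak 4.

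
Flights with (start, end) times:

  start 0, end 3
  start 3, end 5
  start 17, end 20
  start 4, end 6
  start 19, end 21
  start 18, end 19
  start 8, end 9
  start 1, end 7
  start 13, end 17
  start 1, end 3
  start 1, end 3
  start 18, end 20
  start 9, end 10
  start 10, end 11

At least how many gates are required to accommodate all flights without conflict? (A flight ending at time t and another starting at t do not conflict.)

Count concurrent intervals with a sweep; the peak is the room count.
starts: [0, 1, 1, 1, 3, 4, 8, 9, 10, 13, 17, 18, 18, 19]
ends:   [3, 3, 3, 5, 6, 7, 9, 10, 11, 17, 19, 20, 20, 21]
s0→1 s1→2 s1→3 s1→4  — peak 4.

4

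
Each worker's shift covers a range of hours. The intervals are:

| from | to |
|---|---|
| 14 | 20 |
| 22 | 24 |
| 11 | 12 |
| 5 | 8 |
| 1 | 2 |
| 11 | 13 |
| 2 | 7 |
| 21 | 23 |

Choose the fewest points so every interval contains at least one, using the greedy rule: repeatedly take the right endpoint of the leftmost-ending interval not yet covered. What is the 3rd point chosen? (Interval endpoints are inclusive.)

Sorted: [1,2] [2,7] [5,8] [11,12] [11,13] [14,20] [21,23] [22,24]
{[1,2],[2,7]} hit by 2; {[5,8]} hit by 8; {[11,12],[11,13]} hit by 12; {[14,20]} hit by 20; {[21,23],[22,24]} hit by 23.
Points: 2, 8, 12, 20, 23 (5 total).

12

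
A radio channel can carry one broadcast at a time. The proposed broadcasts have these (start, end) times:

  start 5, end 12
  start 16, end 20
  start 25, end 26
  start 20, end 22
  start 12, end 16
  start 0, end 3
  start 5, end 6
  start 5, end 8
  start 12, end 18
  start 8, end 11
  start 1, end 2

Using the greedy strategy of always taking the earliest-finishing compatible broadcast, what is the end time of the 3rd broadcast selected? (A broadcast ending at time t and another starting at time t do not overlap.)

Sorted by end: (1,2)  (0,3)  (5,6)  (5,8)  (8,11)  (5,12)  (12,16)  (12,18)  (16,20)  (20,22)  (25,26)
take (1,2); take (5,6); skip (5,8); take (8,11); take (12,16); take (16,20); take (20,22); take (25,26).
Selected: (1,2) (5,6) (8,11) (12,16) (16,20) (20,22) (25,26)

11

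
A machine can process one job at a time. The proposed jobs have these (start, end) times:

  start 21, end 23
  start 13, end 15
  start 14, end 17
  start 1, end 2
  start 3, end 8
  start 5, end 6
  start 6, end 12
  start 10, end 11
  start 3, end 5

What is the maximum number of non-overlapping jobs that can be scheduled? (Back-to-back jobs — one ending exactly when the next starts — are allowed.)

6

Greedy by earliest finish: after sorting by end time, pick each interval compatible with the last pick.
Sorted by end: (1,2)  (3,5)  (5,6)  (3,8)  (10,11)  (6,12)  (13,15)  (14,17)  (21,23)
take (1,2); take (3,5); take (5,6); take (10,11); take (13,15); take (21,23).
Selected 6 jobs.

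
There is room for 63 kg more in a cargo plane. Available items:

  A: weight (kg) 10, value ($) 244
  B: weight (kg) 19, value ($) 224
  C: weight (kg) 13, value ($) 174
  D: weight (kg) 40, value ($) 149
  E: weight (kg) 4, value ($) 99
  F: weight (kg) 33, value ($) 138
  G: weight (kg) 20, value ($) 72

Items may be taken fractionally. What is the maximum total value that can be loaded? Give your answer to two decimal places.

812.09

Ratios (sorted): E 24.75, A 24.40, C 13.38, B 11.79, F 4.18, D 3.73, G 3.60
take E (4 @ 99); take A (10 @ 244); take C (13 @ 174); take B (19 @ 224); take 17/33 of F → 71.09. Capacity used 63/63.
Total value = 812.09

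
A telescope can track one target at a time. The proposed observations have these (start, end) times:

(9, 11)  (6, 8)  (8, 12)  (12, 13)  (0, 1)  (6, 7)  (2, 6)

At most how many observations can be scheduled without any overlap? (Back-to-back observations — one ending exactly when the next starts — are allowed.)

Sort by end time and greedily take each interval whose start is ≥ the last chosen end.
By end time: (0,1), (2,6), (6,7), (6,8), (9,11), (8,12), (12,13).
Pick (0,1); next start ≥ 1 → (2,6); next start ≥ 6 → (6,7); next start ≥ 7 → (9,11); next start ≥ 11 → (12,13).
Selected 5 observations.

5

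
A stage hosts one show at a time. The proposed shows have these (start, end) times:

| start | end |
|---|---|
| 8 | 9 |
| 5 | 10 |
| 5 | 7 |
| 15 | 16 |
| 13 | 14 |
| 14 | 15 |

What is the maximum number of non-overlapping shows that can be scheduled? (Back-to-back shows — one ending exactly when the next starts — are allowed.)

5

Order by finish time; keep every interval that doesn't clash with the previous kept one.
By end time: (5,7), (8,9), (5,10), (13,14), (14,15), (15,16).
Pick (5,7); next start ≥ 7 → (8,9); next start ≥ 9 → (13,14); next start ≥ 14 → (14,15); next start ≥ 15 → (15,16).
Selected 5 shows.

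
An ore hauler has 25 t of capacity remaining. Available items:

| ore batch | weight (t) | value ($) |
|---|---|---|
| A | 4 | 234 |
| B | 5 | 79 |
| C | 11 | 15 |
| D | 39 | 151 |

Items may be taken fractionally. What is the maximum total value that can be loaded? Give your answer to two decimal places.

374.95

Greedy by value/weight ratio, highest first.
Order: A (234/4=58.50) > B (79/5=15.80) > D (151/39=3.87) > C (15/11=1.36)
Fill: take A (4 @ 234) → take B (5 @ 79) → take 16/39 of D → 61.95; 25/25 used.
Total value = 374.95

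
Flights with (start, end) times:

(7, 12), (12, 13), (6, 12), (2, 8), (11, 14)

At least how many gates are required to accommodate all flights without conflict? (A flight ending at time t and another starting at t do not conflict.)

3

Events (time:±→running): 2:+→1 6:+→2 7:+→3 … peak 3.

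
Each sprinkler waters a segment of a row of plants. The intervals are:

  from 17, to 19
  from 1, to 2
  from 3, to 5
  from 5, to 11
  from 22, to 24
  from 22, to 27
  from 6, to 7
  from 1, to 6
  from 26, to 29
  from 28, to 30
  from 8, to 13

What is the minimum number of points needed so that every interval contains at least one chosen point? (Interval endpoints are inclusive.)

7

Process intervals by earliest right end; each time one isn't hit yet, stab at its right endpoint.
By right end: [1,2]  [3,5]  [1,6]  [6,7]  [5,11]  [8,13]  [17,19]  [22,24]  [22,27]  [26,29]  [28,30]
[1,2] uncovered → point at 2; [3,5] uncovered → point at 5; [6,7] uncovered → point at 7; [8,13] uncovered → point at 13; [17,19] uncovered → point at 19; [22,24] uncovered → point at 24; [26,29] uncovered → point at 29.
Points: 2, 5, 7, 13, 19, 24, 29 (7 total).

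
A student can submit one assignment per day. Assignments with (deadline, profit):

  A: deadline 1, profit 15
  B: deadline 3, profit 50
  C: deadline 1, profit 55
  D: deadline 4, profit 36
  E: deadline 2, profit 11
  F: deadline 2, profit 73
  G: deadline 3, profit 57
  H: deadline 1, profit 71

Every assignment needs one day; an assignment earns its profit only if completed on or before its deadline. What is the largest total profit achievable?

Sort by profit descending; place each in the latest free slot ≤ its deadline.
Profit order: F=73 H=71 G=57 C=55 B=50 D=36 A=15 E=11
Assign: F→slot 2, H→slot 1, G→slot 3, C skipped, B skipped, D→slot 4, A skipped, E skipped.
Slots: [1:H] [2:F] [3:G] [4:D]
Profit = 71 + 73 + 57 + 36 = 237

237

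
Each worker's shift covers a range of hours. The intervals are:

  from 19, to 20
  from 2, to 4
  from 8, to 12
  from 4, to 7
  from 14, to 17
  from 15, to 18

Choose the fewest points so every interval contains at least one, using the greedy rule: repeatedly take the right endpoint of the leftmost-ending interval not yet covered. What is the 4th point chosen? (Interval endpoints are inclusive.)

20

Sorted: [2,4] [4,7] [8,12] [14,17] [15,18] [19,20]
{[2,4],[4,7]} hit by 4; {[8,12]} hit by 12; {[14,17],[15,18]} hit by 17; {[19,20]} hit by 20.
Points: 4, 12, 17, 20 (4 total).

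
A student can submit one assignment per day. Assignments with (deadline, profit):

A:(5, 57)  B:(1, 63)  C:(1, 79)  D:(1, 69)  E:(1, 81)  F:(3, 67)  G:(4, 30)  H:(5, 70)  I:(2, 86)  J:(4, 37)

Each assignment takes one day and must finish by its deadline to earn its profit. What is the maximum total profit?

Sort by profit descending; place each in the latest free slot ≤ its deadline.
Profit order: I=86 E=81 C=79 H=70 D=69 F=67 B=63 A=57 J=37 G=30
Assign: I→slot 2, E→slot 1, C skipped, H→slot 5, D skipped, F→slot 3, B skipped, A→slot 4, J skipped, G skipped.
Slots: [1:E] [2:I] [3:F] [4:A] [5:H]
Profit = 81 + 86 + 67 + 57 + 70 = 361

361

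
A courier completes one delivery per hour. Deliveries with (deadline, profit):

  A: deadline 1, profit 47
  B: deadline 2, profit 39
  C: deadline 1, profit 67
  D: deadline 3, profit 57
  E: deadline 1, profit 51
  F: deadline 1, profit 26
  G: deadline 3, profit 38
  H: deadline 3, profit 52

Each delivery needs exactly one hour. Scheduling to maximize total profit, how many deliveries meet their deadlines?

3

Take jobs in profit order; each goes to the latest open slot no later than its deadline.
By profit: C(d1,67), D(d3,57), H(d3,52), E(d1,51), A(d1,47), B(d2,39), G(d3,38), F(d1,26)
C→slot 1; D→slot 3; H→slot 2; E skipped; A skipped; B skipped; G skipped; F skipped.
3 of 8 scheduled.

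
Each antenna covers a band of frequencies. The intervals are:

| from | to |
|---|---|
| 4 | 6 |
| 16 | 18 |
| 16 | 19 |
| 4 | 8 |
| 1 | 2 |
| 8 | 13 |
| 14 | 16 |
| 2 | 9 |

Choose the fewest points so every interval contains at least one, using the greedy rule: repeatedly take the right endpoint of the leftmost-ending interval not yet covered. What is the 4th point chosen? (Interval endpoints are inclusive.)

Process intervals by earliest right end; each time one isn't hit yet, stab at its right endpoint.
Sorted: [1,2] [4,6] [4,8] [2,9] [8,13] [14,16] [16,18] [16,19]
{[1,2]} hit by 2; {[4,6],[4,8],[2,9]} hit by 6; {[8,13]} hit by 13; {[14,16],[16,18],[16,19]} hit by 16.
Points: 2, 6, 13, 16 (4 total).

16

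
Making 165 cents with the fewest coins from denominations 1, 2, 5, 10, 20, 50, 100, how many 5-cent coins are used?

165 = 1×100 + 1×50 + 1×10 + 1×5
Count of 5: 1

1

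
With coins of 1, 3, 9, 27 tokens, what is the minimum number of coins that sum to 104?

8

Use the largest denomination that fits, subtract, and repeat.
104 − 3×27→23 − 2×9→5 − 1×3→2 − 2×1→0
Total coins = 3 + 2 + 1 + 2 = 8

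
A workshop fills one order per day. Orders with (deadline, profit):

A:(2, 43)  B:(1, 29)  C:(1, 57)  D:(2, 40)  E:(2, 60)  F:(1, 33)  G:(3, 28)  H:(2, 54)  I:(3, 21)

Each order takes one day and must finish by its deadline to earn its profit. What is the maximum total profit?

145

Sort by profit descending; place each in the latest free slot ≤ its deadline.
Profit order: E=60 C=57 H=54 A=43 D=40 F=33 B=29 G=28 I=21
Assign: E→slot 2, C→slot 1, H skipped, A skipped, D skipped, F skipped, B skipped, G→slot 3, I skipped.
Slots: [1:C] [2:E] [3:G]
Profit = 57 + 60 + 28 = 145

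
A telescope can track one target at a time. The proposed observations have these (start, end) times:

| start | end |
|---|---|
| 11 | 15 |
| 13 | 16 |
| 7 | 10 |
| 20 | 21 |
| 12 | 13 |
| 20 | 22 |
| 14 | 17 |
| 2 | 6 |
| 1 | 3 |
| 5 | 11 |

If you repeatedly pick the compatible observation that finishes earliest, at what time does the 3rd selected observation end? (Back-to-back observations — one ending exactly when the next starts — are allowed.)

Greedy by earliest finish: after sorting by end time, pick each interval compatible with the last pick.
By end time: (1,3), (2,6), (7,10), (5,11), (12,13), (11,15), (13,16), (14,17), (20,21), (20,22).
Pick (1,3); next start ≥ 3 → (7,10); next start ≥ 10 → (12,13); next start ≥ 13 → (13,16); next start ≥ 16 → (20,21).
Selected: (1,3) (7,10) (12,13) (13,16) (20,21)

13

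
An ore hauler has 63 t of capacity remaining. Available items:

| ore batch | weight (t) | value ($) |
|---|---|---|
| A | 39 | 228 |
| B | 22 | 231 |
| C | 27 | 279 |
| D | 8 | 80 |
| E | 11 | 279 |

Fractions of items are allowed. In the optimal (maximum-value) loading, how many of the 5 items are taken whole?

3

Ratios (sorted): E 25.36, B 10.50, C 10.33, D 10.00, A 5.85
take E (11 @ 279); take B (22 @ 231); take C (27 @ 279); take 3/8 of D → 30.00. Capacity used 63/63.
3 item(s) taken whole; one partial (take 3/8 of D).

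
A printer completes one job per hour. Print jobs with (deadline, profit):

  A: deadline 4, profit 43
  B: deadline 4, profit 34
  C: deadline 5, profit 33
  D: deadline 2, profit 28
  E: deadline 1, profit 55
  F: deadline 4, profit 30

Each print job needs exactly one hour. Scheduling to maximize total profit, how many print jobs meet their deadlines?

Sort by profit descending; place each in the latest free slot ≤ its deadline.
Profit order: E=55 A=43 B=34 C=33 F=30 D=28
Assign: E→slot 1, A→slot 4, B→slot 3, C→slot 5, F→slot 2, D skipped.
Slots: [1:E] [2:F] [3:B] [4:A] [5:C]
5 of 6 scheduled.

5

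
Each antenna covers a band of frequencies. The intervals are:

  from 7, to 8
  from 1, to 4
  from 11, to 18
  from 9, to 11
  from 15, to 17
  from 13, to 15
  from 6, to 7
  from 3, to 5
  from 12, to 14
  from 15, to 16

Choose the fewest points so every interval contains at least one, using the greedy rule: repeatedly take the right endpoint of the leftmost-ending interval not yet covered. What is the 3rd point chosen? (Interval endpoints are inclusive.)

11

Sort by right endpoint; whenever an interval is uncovered, place a point at its right end.
Sorted: [1,4] [3,5] [6,7] [7,8] [9,11] [12,14] [13,15] [15,16] [15,17] [11,18]
{[1,4],[3,5]} hit by 4; {[6,7],[7,8]} hit by 7; {[9,11]} hit by 11; {[12,14],[13,15]} hit by 14; {[15,16],[15,17],[11,18]} hit by 16.
Points: 4, 7, 11, 14, 16 (5 total).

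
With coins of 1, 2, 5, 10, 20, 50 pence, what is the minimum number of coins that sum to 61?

61 − 1×50→11 − 1×10→1 − 1×1→0
Total coins = 1 + 1 + 1 = 3

3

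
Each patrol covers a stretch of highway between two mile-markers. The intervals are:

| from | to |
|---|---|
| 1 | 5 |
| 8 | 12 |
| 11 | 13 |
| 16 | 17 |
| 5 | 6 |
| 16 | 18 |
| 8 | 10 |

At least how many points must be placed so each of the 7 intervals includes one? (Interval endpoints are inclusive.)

Process intervals by earliest right end; each time one isn't hit yet, stab at its right endpoint.
By right end: [1,5]  [5,6]  [8,10]  [8,12]  [11,13]  [16,17]  [16,18]
[1,5] uncovered → point at 5; [8,10] uncovered → point at 10; [11,13] uncovered → point at 13; [16,17] uncovered → point at 17.
Points: 5, 10, 13, 17 (4 total).

4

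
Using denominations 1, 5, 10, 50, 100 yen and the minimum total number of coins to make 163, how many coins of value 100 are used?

Use the largest denomination that fits, subtract, and repeat.
163 − 1×100→63 − 1×50→13 − 1×10→3 − 3×1→0
Count of 100: 1

1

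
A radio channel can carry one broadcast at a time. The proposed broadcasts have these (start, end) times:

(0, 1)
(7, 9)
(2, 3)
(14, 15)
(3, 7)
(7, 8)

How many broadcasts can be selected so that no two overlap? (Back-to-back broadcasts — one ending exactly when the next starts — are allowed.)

Sort by end time and greedily take each interval whose start is ≥ the last chosen end.
By end time: (0,1), (2,3), (3,7), (7,8), (7,9), (14,15).
Pick (0,1); next start ≥ 1 → (2,3); next start ≥ 3 → (3,7); next start ≥ 7 → (7,8); next start ≥ 8 → (14,15).
Selected 5 broadcasts.

5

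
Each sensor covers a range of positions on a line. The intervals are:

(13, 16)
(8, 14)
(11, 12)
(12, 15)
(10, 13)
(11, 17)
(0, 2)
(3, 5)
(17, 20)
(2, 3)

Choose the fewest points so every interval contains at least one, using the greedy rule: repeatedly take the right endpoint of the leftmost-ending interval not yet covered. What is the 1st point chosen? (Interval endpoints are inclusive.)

Sorted: [0,2] [2,3] [3,5] [11,12] [10,13] [8,14] [12,15] [13,16] [11,17] [17,20]
{[0,2],[2,3]} hit by 2; {[3,5]} hit by 5; {[11,12],[10,13],[8,14],[12,15]} hit by 12; {[13,16],[11,17]} hit by 16; {[17,20]} hit by 20.
Points: 2, 5, 12, 16, 20 (5 total).

2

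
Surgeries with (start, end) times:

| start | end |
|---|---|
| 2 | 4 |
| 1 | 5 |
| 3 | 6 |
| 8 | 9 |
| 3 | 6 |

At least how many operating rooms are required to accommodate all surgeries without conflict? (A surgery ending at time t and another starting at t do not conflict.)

Count concurrent intervals with a sweep; the peak is the room count.
starts: [1, 2, 3, 3, 8]
ends:   [4, 5, 6, 6, 9]
s1→1 s2→2 s3→3 s3→4  — peak 4.

4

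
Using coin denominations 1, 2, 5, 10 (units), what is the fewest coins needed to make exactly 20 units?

Greedy: take as many of the largest coin as possible, then repeat with the remainder.
20 − 2×10→0
Total coins = 2 = 2

2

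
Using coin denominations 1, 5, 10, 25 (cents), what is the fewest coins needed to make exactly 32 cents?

32 − 1×25→7 − 1×5→2 − 2×1→0
Total coins = 1 + 1 + 2 = 4

4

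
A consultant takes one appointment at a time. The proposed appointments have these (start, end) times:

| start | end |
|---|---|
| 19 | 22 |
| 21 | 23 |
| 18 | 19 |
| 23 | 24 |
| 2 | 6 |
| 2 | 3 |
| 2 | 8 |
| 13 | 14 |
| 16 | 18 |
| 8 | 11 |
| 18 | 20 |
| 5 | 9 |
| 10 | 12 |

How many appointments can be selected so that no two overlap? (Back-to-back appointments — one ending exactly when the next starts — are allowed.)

8

By end time: (2,3), (2,6), (2,8), (5,9), (8,11), (10,12), (13,14), (16,18), (18,19), (18,20), (19,22), (21,23), (23,24).
Pick (2,3); next start ≥ 3 → (5,9); next start ≥ 9 → (10,12); next start ≥ 12 → (13,14); next start ≥ 14 → (16,18); next start ≥ 18 → (18,19); next start ≥ 19 → (19,22); next start ≥ 22 → (23,24).
Selected 8 appointments.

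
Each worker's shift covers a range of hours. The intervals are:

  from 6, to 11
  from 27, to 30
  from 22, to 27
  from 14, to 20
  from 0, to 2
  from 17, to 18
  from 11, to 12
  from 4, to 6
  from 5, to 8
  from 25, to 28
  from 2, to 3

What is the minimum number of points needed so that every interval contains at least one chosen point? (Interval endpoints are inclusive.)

Process intervals by earliest right end; each time one isn't hit yet, stab at its right endpoint.
By right end: [0,2]  [2,3]  [4,6]  [5,8]  [6,11]  [11,12]  [17,18]  [14,20]  [22,27]  [25,28]  [27,30]
[0,2] uncovered → point at 2; [4,6] uncovered → point at 6; [11,12] uncovered → point at 12; [17,18] uncovered → point at 18; [22,27] uncovered → point at 27.
Points: 2, 6, 12, 18, 27 (5 total).

5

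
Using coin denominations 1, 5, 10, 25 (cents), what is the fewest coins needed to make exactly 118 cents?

9

118 = 4×25 + 1×10 + 1×5 + 3×1
Total coins = 4 + 1 + 1 + 3 = 9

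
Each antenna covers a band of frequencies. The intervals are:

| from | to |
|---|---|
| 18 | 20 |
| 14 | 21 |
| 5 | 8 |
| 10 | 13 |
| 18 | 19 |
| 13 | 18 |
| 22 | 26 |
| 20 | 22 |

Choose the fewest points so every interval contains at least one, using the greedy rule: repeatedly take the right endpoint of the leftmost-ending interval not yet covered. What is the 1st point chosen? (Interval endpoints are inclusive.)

8

Process intervals by earliest right end; each time one isn't hit yet, stab at its right endpoint.
Sorted: [5,8] [10,13] [13,18] [18,19] [18,20] [14,21] [20,22] [22,26]
{[5,8]} hit by 8; {[10,13],[13,18]} hit by 13; {[18,19],[18,20],[14,21]} hit by 19; {[20,22],[22,26]} hit by 22.
Points: 8, 13, 19, 22 (4 total).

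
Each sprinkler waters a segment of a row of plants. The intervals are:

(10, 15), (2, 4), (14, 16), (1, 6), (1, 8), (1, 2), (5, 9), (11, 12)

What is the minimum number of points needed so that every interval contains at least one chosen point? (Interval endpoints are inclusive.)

4

Sort by right endpoint; whenever an interval is uncovered, place a point at its right end.
By right end: [1,2]  [2,4]  [1,6]  [1,8]  [5,9]  [11,12]  [10,15]  [14,16]
[1,2] uncovered → point at 2; [5,9] uncovered → point at 9; [11,12] uncovered → point at 12; [14,16] uncovered → point at 16.
Points: 2, 9, 12, 16 (4 total).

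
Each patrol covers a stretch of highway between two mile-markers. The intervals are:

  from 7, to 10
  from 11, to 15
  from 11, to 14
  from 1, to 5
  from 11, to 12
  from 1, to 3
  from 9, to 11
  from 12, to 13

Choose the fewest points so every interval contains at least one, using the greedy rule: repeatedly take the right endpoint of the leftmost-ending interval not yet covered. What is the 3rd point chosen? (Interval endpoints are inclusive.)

12

By right end: [1,3]  [1,5]  [7,10]  [9,11]  [11,12]  [12,13]  [11,14]  [11,15]
[1,3] uncovered → point at 3; [7,10] uncovered → point at 10; [11,12] uncovered → point at 12.
Points: 3, 10, 12 (3 total).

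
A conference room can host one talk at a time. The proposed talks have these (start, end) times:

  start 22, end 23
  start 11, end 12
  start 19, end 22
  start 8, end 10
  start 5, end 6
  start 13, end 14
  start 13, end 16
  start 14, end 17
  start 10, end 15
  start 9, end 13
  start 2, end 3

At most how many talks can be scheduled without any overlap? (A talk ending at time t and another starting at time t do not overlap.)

Order by finish time; keep every interval that doesn't clash with the previous kept one.
By end time: (2,3), (5,6), (8,10), (11,12), (9,13), (13,14), (10,15), (13,16), (14,17), (19,22), (22,23).
Pick (2,3); next start ≥ 3 → (5,6); next start ≥ 6 → (8,10); next start ≥ 10 → (11,12); next start ≥ 12 → (13,14); next start ≥ 14 → (14,17); next start ≥ 17 → (19,22); next start ≥ 22 → (22,23).
Selected 8 talks.

8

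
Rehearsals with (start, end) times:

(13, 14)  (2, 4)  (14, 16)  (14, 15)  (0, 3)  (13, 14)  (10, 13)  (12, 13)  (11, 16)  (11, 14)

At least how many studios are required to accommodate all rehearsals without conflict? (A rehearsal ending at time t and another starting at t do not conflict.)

The answer is the maximum number of intervals overlapping at any instant.
Events (time:±→running): 0:+→1 2:+→2 3:-→1 4:-→0 10:+→1 11:+→2 11:+→3 12:+→4 … peak 4.

4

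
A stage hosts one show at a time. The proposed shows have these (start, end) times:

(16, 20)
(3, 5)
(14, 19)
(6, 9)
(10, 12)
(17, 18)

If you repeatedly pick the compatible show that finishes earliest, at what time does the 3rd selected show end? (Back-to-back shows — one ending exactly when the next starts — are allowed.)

By end time: (3,5), (6,9), (10,12), (17,18), (14,19), (16,20).
Pick (3,5); next start ≥ 5 → (6,9); next start ≥ 9 → (10,12); next start ≥ 12 → (17,18).
Selected: (3,5) (6,9) (10,12) (17,18)

12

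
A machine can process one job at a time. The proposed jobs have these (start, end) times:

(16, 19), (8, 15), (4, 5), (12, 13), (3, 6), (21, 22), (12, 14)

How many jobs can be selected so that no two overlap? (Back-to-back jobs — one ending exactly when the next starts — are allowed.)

4

By end time: (4,5), (3,6), (12,13), (12,14), (8,15), (16,19), (21,22).
Pick (4,5); next start ≥ 5 → (12,13); next start ≥ 13 → (16,19); next start ≥ 19 → (21,22).
Selected 4 jobs.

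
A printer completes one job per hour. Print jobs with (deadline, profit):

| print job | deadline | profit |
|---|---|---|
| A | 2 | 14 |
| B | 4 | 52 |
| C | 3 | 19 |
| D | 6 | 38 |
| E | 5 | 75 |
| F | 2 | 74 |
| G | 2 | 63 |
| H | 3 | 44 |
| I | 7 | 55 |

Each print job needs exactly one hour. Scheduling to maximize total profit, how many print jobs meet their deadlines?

7

Sort by profit descending; place each in the latest free slot ≤ its deadline.
By profit: E(d5,75), F(d2,74), G(d2,63), I(d7,55), B(d4,52), H(d3,44), D(d6,38), C(d3,19), A(d2,14)
E→slot 5; F→slot 2; G→slot 1; I→slot 7; B→slot 4; H→slot 3; D→slot 6; C skipped; A skipped.
7 of 9 scheduled.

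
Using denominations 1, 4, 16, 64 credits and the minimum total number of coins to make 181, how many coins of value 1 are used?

1

Greedy: take as many of the largest coin as possible, then repeat with the remainder.
181 − 2×64→53 − 3×16→5 − 1×4→1 − 1×1→0
Count of 1: 1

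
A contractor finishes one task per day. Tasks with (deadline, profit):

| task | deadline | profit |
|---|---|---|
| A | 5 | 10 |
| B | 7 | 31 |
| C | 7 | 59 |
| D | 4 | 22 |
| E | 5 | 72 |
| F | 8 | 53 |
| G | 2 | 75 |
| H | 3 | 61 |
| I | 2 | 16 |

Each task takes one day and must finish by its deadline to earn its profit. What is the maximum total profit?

389

Sort by profit descending; place each in the latest free slot ≤ its deadline.
Profit order: G=75 E=72 H=61 C=59 F=53 B=31 D=22 I=16 A=10
Assign: G→slot 2, E→slot 5, H→slot 3, C→slot 7, F→slot 8, B→slot 6, D→slot 4, I→slot 1, A skipped.
Slots: [1:I] [2:G] [3:H] [4:D] [5:E] [6:B] [7:C] [8:F]
Profit = 16 + 75 + 61 + 22 + 72 + 31 + 59 + 53 = 389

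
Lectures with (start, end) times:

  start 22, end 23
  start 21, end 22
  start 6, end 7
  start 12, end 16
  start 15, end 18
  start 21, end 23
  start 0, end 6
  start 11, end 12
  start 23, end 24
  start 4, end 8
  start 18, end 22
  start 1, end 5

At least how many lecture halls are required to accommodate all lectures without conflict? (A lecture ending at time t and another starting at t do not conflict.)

The answer is the maximum number of intervals overlapping at any instant.
starts: [0, 1, 4, 6, 11, 12, 15, 18, 21, 21, 22, 23]
ends:   [5, 6, 7, 8, 12, 16, 18, 22, 22, 23, 23, 24]
s0→1 s1→2 s4→3  — peak 3.

3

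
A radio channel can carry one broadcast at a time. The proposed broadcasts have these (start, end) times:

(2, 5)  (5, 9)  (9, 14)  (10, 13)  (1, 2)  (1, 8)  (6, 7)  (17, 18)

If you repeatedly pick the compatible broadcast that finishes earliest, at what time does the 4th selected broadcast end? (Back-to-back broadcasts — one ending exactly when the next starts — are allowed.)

Sorted by end: (1,2)  (2,5)  (6,7)  (1,8)  (5,9)  (10,13)  (9,14)  (17,18)
take (1,2); take (2,5); take (6,7); skip (5,9); take (10,13); take (17,18).
Selected: (1,2) (2,5) (6,7) (10,13) (17,18)

13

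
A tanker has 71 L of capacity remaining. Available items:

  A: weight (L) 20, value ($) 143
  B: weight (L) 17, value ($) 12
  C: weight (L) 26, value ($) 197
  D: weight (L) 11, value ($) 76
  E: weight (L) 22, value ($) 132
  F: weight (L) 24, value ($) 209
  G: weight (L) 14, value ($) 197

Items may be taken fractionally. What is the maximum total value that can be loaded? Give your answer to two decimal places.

653.05

Greedy by value/weight ratio, highest first.
Ratios (sorted): G 14.07, F 8.71, C 7.58, A 7.15, D 6.91, E 6.00, B 0.71
take G (14 @ 197); take F (24 @ 209); take C (26 @ 197); take 7/20 of A → 50.05. Capacity used 71/71.
Total value = 653.05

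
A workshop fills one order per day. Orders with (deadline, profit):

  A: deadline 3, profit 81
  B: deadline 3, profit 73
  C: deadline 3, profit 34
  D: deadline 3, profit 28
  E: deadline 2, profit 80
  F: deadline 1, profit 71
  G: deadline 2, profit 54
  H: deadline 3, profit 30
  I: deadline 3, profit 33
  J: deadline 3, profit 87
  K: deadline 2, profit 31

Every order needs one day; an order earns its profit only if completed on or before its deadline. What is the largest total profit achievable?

Take jobs in profit order; each goes to the latest open slot no later than its deadline.
Profit order: J=87 A=81 E=80 B=73 F=71 G=54 C=34 I=33 K=31 H=30 D=28
Assign: J→slot 3, A→slot 2, E→slot 1, B skipped, F skipped, G skipped, C skipped, I skipped, K skipped, H skipped, D skipped.
Slots: [1:E] [2:A] [3:J]
Profit = 80 + 81 + 87 = 248

248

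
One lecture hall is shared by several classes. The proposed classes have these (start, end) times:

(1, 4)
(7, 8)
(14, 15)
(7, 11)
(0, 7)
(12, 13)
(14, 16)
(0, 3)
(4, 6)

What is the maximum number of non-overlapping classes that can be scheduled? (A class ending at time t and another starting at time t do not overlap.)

5

By end time: (0,3), (1,4), (4,6), (0,7), (7,8), (7,11), (12,13), (14,15), (14,16).
Pick (0,3); next start ≥ 3 → (4,6); next start ≥ 6 → (7,8); next start ≥ 8 → (12,13); next start ≥ 13 → (14,15).
Selected 5 classes.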